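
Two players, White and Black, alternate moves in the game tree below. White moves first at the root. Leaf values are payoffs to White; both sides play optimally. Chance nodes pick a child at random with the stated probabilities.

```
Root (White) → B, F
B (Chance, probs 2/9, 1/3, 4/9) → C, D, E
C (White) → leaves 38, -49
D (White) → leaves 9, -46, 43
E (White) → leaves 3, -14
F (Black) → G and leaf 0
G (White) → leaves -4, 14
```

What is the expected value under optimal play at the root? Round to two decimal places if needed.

24.11

C (White): max(38, -49) = 38
D (White): max(9, -46, 43) = 43
E (White): max(3, -14) = 3
B (Chance): 2/9·38 + 1/3·43 + 4/9·3 = 24.11
G (White): max(-4, 14) = 14
F (Black): min(14, 0) = 0
Root (White): max(24.11, 0) = 24.11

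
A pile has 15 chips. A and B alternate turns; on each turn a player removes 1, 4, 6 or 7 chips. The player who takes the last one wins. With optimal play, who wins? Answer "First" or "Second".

W/L table (W = player to move can force a win):
i:   0  1  2  3  4  5  6  7  8  9 10 11 12 13 14 15
     L  W  L  W  W  L  W  W  W  W  L  W  W  L  W  L
Position 15 is L, so the second player wins.

Second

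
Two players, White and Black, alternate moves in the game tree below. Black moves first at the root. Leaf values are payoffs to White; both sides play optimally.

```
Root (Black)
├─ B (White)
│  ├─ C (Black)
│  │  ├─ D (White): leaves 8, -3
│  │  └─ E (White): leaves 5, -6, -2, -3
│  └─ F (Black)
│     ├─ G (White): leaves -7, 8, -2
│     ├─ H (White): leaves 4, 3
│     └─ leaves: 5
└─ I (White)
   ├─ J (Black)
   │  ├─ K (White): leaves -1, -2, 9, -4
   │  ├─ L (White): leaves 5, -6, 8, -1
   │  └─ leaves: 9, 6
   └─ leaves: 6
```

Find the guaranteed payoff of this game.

5

D (White): max(8, -3) = 8
E (White): max(5, -6, -2, -3) = 5
C (Black): min(8, 5) = 5
G (White): max(-7, 8, -2) = 8
H (White): max(4, 3) = 4
F (Black): min(8, 4, 5) = 4
B (White): max(5, 4) = 5
K (White): max(-1, -2, 9, -4) = 9
L (White): max(5, -6, 8, -1) = 8
J (Black): min(9, 8, 9, 6) = 6
I (White): max(6, 6) = 6
Root (Black): min(5, 6) = 5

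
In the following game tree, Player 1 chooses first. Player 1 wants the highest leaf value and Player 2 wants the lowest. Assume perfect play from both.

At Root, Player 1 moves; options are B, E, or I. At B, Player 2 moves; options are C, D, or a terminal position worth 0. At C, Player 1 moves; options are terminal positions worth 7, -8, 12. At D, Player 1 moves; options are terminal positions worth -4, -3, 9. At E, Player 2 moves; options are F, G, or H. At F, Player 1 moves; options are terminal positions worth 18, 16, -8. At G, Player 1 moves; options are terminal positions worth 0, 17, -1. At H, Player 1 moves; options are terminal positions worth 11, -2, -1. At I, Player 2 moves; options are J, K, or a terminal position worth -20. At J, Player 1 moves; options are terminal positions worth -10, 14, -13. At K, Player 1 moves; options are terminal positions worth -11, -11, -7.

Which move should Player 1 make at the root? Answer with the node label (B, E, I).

C (Player 1): max(7, -8, 12) = 12
D (Player 1): max(-4, -3, 9) = 9
B (Player 2): min(12, 9, 0) = 0
F (Player 1): max(18, 16, -8) = 18
G (Player 1): max(0, 17, -1) = 17
H (Player 1): max(11, -2, -1) = 11
E (Player 2): min(18, 17, 11) = 11
J (Player 1): max(-10, 14, -13) = 14
K (Player 1): max(-11, -11, -7) = -7
I (Player 2): min(14, -7, -20) = -20
Root (Player 1): max(0, 11, -20) = 11
Player 1 picks the child with the highest value: E (value 11).

E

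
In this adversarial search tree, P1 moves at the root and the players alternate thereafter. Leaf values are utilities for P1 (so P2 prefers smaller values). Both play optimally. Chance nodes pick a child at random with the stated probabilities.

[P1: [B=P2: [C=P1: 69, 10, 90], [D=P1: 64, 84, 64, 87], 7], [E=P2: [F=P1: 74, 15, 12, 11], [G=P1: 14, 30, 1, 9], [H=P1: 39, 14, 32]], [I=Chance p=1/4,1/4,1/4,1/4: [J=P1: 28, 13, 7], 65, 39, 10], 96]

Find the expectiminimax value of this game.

C (P1): max(69, 10, 90) = 90
D (P1): max(64, 84, 64, 87) = 87
B (P2): min(90, 87, 7) = 7
F (P1): max(74, 15, 12, 11) = 74
G (P1): max(14, 30, 1, 9) = 30
H (P1): max(39, 14, 32) = 39
E (P2): min(74, 30, 39) = 30
J (P1): max(28, 13, 7) = 28
I (Chance): 1/4·28 + 1/4·65 + 1/4·39 + 1/4·10 = 35.5
Root (P1): max(7, 30, 35.5, 96) = 96

96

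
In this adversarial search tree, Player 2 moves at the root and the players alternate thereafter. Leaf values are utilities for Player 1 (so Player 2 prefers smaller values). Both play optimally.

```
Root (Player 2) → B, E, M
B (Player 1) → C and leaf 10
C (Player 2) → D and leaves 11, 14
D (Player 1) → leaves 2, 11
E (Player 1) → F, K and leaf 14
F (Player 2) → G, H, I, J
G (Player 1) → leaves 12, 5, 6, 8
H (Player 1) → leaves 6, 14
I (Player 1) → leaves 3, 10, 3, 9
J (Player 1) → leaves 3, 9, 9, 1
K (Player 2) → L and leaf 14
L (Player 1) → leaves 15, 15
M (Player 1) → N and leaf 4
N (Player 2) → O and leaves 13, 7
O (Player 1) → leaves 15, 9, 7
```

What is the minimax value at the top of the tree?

D (Player 1): max(2, 11) = 11
C (Player 2): min(11, 11, 14) = 11
B (Player 1): max(11, 10) = 11
G (Player 1): max(12, 5, 6, 8) = 12
H (Player 1): max(6, 14) = 14
I (Player 1): max(3, 10, 3, 9) = 10
J (Player 1): max(3, 9, 9, 1) = 9
F (Player 2): min(12, 14, 10, 9) = 9
L (Player 1): max(15, 15) = 15
K (Player 2): min(15, 14) = 14
E (Player 1): max(9, 14, 14) = 14
O (Player 1): max(15, 9, 7) = 15
N (Player 2): min(15, 13, 7) = 7
M (Player 1): max(7, 4) = 7
Root (Player 2): min(11, 14, 7) = 7

7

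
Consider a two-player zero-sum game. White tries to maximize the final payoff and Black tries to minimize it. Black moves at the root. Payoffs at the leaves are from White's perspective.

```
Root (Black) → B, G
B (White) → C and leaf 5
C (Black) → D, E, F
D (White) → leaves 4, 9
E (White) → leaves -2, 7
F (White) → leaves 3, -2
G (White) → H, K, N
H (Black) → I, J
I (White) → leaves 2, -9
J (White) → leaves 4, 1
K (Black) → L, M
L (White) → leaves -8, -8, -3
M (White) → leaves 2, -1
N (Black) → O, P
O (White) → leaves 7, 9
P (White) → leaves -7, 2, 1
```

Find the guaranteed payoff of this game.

D (White): max(4, 9) = 9
E (White): max(-2, 7) = 7
F (White): max(3, -2) = 3
C (Black): min(9, 7, 3) = 3
B (White): max(3, 5) = 5
I (White): max(2, -9) = 2
J (White): max(4, 1) = 4
H (Black): min(2, 4) = 2
L (White): max(-8, -8, -3) = -3
M (White): max(2, -1) = 2
K (Black): min(-3, 2) = -3
O (White): max(7, 9) = 9
P (White): max(-7, 2, 1) = 2
N (Black): min(9, 2) = 2
G (White): max(2, -3, 2) = 2
Root (Black): min(5, 2) = 2

2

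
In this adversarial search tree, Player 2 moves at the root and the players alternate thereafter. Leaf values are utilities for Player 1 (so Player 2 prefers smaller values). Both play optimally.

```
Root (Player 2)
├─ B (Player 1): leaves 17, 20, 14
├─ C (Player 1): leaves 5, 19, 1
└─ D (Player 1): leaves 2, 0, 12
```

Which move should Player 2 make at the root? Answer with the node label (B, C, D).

D

B (Player 1): max(17, 20, 14) = 20
C (Player 1): max(5, 19, 1) = 19
D (Player 1): max(2, 0, 12) = 12
Root (Player 2): min(20, 19, 12) = 12
Player 2 picks the child with the lowest value: D (value 12).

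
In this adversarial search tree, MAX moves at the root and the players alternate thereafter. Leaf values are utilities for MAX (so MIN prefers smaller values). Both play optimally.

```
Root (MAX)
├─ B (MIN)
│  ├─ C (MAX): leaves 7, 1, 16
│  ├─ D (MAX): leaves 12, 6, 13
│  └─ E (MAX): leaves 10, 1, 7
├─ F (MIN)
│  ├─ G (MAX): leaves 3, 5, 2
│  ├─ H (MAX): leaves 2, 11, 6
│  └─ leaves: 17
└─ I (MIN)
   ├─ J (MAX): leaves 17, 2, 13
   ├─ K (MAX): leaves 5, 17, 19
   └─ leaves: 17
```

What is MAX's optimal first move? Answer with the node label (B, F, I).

C (MAX): max(7, 1, 16) = 16
D (MAX): max(12, 6, 13) = 13
E (MAX): max(10, 1, 7) = 10
B (MIN): min(16, 13, 10) = 10
G (MAX): max(3, 5, 2) = 5
H (MAX): max(2, 11, 6) = 11
F (MIN): min(5, 11, 17) = 5
J (MAX): max(17, 2, 13) = 17
K (MAX): max(5, 17, 19) = 19
I (MIN): min(17, 19, 17) = 17
Root (MAX): max(10, 5, 17) = 17
MAX picks the child with the highest value: I (value 17).

I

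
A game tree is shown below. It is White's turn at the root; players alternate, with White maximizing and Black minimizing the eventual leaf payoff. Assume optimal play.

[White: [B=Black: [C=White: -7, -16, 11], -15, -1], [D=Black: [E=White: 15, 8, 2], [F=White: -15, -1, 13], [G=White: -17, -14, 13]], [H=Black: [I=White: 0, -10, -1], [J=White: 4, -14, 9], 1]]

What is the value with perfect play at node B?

C: max(-7, -16, 11) = 11
B: min(11, -15, -1) = -15

-15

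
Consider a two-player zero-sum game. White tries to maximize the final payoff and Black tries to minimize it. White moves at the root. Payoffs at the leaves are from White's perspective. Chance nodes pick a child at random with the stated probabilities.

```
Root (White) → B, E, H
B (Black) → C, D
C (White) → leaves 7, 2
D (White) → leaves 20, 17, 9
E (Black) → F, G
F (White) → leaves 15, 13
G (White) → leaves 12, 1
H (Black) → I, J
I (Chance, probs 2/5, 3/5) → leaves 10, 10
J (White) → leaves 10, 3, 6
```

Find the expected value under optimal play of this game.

12

C (White): max(7, 2) = 7
D (White): max(20, 17, 9) = 20
B (Black): min(7, 20) = 7
F (White): max(15, 13) = 15
G (White): max(12, 1) = 12
E (Black): min(15, 12) = 12
I (Chance): 2/5·10 + 3/5·10 = 10
J (White): max(10, 3, 6) = 10
H (Black): min(10, 10) = 10
Root (White): max(7, 12, 10) = 12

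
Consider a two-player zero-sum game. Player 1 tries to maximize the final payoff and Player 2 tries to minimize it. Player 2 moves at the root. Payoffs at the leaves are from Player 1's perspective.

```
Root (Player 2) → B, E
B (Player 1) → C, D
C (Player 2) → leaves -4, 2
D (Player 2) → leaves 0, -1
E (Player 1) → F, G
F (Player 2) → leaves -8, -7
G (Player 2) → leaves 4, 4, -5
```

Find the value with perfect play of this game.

-5

C (Player 2): min(-4, 2) = -4
D (Player 2): min(0, -1) = -1
B (Player 1): max(-4, -1) = -1
F (Player 2): min(-8, -7) = -8
G (Player 2): min(4, 4, -5) = -5
E (Player 1): max(-8, -5) = -5
Root (Player 2): min(-1, -5) = -5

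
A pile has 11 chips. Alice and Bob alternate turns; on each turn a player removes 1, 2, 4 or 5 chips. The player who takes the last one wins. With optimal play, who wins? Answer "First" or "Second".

First

W/L table (W = player to move can force a win):
i:   0  1  2  3  4  5  6  7  8  9 10 11
     L  W  W  L  W  W  L  W  W  L  W  W
Position 11 is W, so the first player wins.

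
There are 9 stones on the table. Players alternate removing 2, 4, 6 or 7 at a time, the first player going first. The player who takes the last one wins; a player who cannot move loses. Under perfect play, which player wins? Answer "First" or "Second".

Second

Compute winning (W) and losing (L) positions by backward induction:
i:   0  1  2  3  4  5  6  7  8  9
     L  L  W  W  W  W  W  W  W  L
Position 9 is L, so the second player wins.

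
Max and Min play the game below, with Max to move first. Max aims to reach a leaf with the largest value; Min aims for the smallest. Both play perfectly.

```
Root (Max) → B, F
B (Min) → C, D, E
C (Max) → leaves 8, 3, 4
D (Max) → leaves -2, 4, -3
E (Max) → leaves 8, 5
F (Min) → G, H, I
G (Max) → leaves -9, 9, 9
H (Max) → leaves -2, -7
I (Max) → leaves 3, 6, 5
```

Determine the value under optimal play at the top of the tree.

4

C (Max): max(8, 3, 4) = 8
D (Max): max(-2, 4, -3) = 4
E (Max): max(8, 5) = 8
B (Min): min(8, 4, 8) = 4
G (Max): max(-9, 9, 9) = 9
H (Max): max(-2, -7) = -2
I (Max): max(3, 6, 5) = 6
F (Min): min(9, -2, 6) = -2
Root (Max): max(4, -2) = 4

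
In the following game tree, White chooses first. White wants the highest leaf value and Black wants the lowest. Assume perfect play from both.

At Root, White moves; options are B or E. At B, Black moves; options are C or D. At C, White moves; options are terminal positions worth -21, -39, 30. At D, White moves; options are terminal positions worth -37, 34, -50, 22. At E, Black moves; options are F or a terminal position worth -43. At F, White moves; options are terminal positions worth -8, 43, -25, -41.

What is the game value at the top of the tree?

C (White): max(-21, -39, 30) = 30
D (White): max(-37, 34, -50, 22) = 34
B (Black): min(30, 34) = 30
F (White): max(-8, 43, -25, -41) = 43
E (Black): min(43, -43) = -43
Root (White): max(30, -43) = 30

30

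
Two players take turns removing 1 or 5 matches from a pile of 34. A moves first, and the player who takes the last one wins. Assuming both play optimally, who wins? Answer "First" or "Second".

Second

W/L table (W = player to move can force a win):
i:   0  1  2  3  4  5  6  7  8  9 10 11 12 13 14 15 16 17 18 19 20 21 22 23 24 25 26 27 28 29 30 31 32 33 34
     L  W  L  W  L  W  L  W  L  W  L  W  L  W  L  W  L  W  L  W  L  W  L  W  L  W  L  W  L  W  L  W  L  W  L
Position 34 is L, so the second player wins.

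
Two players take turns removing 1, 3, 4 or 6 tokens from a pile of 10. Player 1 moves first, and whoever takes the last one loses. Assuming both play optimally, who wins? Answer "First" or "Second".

Second

i:   0  1  2  3  4  5  6  7  8  9 10
     W  L  W  L  W  W  W  W  L  W  L
Position 10 is L, so the second player wins.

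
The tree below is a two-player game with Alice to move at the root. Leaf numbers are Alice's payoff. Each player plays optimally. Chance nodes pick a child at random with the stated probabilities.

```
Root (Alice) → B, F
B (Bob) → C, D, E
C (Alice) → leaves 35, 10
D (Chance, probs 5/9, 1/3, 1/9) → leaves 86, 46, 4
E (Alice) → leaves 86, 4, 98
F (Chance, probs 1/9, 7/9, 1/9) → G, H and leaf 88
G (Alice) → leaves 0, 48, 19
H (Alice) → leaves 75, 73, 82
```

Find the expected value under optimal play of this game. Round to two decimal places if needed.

C (Alice): max(35, 10) = 35
D (Chance): 5/9·86 + 1/3·46 + 1/9·4 = 63.56
E (Alice): max(86, 4, 98) = 98
B (Bob): min(35, 63.56, 98) = 35
G (Alice): max(0, 48, 19) = 48
H (Alice): max(75, 73, 82) = 82
F (Chance): 1/9·48 + 7/9·82 + 1/9·88 = 78.89
Root (Alice): max(35, 78.89) = 78.89

78.89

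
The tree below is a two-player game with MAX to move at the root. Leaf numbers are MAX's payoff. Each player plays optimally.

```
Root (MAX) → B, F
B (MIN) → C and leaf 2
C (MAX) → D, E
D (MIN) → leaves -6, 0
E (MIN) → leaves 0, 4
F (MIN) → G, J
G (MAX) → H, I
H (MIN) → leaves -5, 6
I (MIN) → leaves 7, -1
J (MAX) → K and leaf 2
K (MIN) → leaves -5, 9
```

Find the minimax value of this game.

D (MIN): min(-6, 0) = -6
E (MIN): min(0, 4) = 0
C (MAX): max(-6, 0) = 0
B (MIN): min(0, 2) = 0
H (MIN): min(-5, 6) = -5
I (MIN): min(7, -1) = -1
G (MAX): max(-5, -1) = -1
K (MIN): min(-5, 9) = -5
J (MAX): max(-5, 2) = 2
F (MIN): min(-1, 2) = -1
Root (MAX): max(0, -1) = 0

0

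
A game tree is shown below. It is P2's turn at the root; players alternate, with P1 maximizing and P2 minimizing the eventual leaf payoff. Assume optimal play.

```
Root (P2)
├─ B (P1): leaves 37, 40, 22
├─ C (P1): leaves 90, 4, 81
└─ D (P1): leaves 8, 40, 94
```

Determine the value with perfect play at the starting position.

40

B (P1): max(37, 40, 22) = 40
C (P1): max(90, 4, 81) = 90
D (P1): max(8, 40, 94) = 94
Root (P2): min(40, 90, 94) = 40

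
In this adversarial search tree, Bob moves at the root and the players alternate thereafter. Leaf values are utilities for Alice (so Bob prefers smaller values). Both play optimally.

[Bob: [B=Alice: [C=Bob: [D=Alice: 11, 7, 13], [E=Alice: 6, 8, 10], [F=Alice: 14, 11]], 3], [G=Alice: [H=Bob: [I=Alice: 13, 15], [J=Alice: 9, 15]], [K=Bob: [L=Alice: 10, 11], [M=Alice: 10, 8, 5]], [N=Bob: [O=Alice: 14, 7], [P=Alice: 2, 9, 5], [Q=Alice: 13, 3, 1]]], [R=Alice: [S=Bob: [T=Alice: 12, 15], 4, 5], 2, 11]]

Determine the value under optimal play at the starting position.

10

D (Alice): max(11, 7, 13) = 13
E (Alice): max(6, 8, 10) = 10
F (Alice): max(14, 11) = 14
C (Bob): min(13, 10, 14) = 10
B (Alice): max(10, 3) = 10
I (Alice): max(13, 15) = 15
J (Alice): max(9, 15) = 15
H (Bob): min(15, 15) = 15
L (Alice): max(10, 11) = 11
M (Alice): max(10, 8, 5) = 10
K (Bob): min(11, 10) = 10
O (Alice): max(14, 7) = 14
P (Alice): max(2, 9, 5) = 9
Q (Alice): max(13, 3, 1) = 13
N (Bob): min(14, 9, 13) = 9
G (Alice): max(15, 10, 9) = 15
T (Alice): max(12, 15) = 15
S (Bob): min(15, 4, 5) = 4
R (Alice): max(4, 2, 11) = 11
Root (Bob): min(10, 15, 11) = 10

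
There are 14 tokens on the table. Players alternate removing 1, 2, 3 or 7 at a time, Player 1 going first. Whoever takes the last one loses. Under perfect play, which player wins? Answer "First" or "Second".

Positions where the player to move wins (W) vs loses (L):
i:   0  1  2  3  4  5  6  7  8  9 10 11 12 13 14
     W  L  W  W  W  L  W  W  W  L  W  W  W  L  W
Position 14 is W, so the first player wins.

First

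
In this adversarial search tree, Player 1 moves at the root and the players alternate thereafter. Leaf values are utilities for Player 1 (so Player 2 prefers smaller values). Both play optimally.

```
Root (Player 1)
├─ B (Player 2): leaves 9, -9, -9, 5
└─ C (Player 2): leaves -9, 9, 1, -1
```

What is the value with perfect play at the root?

-9

B (Player 2): min(9, -9, -9, 5) = -9
C (Player 2): min(-9, 9, 1, -1) = -9
Root (Player 1): max(-9, -9) = -9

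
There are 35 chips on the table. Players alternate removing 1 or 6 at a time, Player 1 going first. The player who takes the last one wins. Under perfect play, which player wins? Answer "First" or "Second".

Second

W/L table (W = player to move can force a win):
i:   0  1  2  3  4  5  6  7  8  9 10 11 12 13 14 15 16 17 18 19 20 21 22 23 24 25 26 27 28 29 30 31 32 33 34 35
     L  W  L  W  L  W  W  L  W  L  W  L  W  W  L  W  L  W  L  W  W  L  W  L  W  L  W  W  L  W  L  W  L  W  W  L
Position 35 is L, so the second player wins.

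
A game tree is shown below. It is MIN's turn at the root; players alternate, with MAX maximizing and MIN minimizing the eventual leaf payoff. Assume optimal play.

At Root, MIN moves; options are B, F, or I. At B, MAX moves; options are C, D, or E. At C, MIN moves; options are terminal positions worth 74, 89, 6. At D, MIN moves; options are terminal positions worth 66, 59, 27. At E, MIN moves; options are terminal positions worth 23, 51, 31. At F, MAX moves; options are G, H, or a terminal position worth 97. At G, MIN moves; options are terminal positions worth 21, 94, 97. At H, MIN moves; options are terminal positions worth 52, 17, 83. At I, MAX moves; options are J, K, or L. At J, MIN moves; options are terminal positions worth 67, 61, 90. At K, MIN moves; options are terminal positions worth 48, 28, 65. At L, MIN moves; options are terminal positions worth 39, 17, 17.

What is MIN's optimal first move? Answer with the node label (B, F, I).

C (MIN): min(74, 89, 6) = 6
D (MIN): min(66, 59, 27) = 27
E (MIN): min(23, 51, 31) = 23
B (MAX): max(6, 27, 23) = 27
G (MIN): min(21, 94, 97) = 21
H (MIN): min(52, 17, 83) = 17
F (MAX): max(21, 17, 97) = 97
J (MIN): min(67, 61, 90) = 61
K (MIN): min(48, 28, 65) = 28
L (MIN): min(39, 17, 17) = 17
I (MAX): max(61, 28, 17) = 61
Root (MIN): min(27, 97, 61) = 27
MIN picks the child with the lowest value: B (value 27).

B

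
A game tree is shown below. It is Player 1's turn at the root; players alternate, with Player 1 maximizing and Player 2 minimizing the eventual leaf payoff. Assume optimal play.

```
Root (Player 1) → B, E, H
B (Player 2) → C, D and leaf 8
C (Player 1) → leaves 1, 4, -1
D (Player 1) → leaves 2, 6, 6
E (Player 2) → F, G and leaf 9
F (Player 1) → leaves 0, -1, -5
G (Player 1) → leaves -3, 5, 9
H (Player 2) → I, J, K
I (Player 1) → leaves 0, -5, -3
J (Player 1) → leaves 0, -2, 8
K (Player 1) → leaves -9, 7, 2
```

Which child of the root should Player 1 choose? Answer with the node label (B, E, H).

B

C (Player 1): max(1, 4, -1) = 4
D (Player 1): max(2, 6, 6) = 6
B (Player 2): min(4, 6, 8) = 4
F (Player 1): max(0, -1, -5) = 0
G (Player 1): max(-3, 5, 9) = 9
E (Player 2): min(0, 9, 9) = 0
I (Player 1): max(0, -5, -3) = 0
J (Player 1): max(0, -2, 8) = 8
K (Player 1): max(-9, 7, 2) = 7
H (Player 2): min(0, 8, 7) = 0
Root (Player 1): max(4, 0, 0) = 4
Player 1 picks the child with the highest value: B (value 4).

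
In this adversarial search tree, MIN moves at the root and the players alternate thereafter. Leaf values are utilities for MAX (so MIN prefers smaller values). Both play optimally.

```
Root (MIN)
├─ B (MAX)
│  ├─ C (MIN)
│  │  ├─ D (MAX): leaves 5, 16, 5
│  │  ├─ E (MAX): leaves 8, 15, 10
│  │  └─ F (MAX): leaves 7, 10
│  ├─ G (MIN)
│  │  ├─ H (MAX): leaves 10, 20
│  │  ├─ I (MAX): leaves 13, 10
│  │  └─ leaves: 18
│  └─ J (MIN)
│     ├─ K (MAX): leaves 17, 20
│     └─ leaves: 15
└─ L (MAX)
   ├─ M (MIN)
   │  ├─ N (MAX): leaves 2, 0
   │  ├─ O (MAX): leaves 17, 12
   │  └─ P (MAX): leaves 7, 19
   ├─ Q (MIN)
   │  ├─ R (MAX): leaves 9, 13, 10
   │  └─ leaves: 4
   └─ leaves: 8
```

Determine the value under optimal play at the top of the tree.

8

D (MAX): max(5, 16, 5) = 16
E (MAX): max(8, 15, 10) = 15
F (MAX): max(7, 10) = 10
C (MIN): min(16, 15, 10) = 10
H (MAX): max(10, 20) = 20
I (MAX): max(13, 10) = 13
G (MIN): min(20, 13, 18) = 13
K (MAX): max(17, 20) = 20
J (MIN): min(20, 15) = 15
B (MAX): max(10, 13, 15) = 15
N (MAX): max(2, 0) = 2
O (MAX): max(17, 12) = 17
P (MAX): max(7, 19) = 19
M (MIN): min(2, 17, 19) = 2
R (MAX): max(9, 13, 10) = 13
Q (MIN): min(13, 4) = 4
L (MAX): max(2, 4, 8) = 8
Root (MIN): min(15, 8) = 8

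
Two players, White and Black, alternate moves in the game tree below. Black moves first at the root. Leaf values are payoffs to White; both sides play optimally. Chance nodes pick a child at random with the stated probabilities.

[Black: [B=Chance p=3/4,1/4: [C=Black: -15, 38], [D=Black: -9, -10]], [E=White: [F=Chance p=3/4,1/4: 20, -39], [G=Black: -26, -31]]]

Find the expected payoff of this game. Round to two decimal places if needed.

-13.75

C (Black): min(-15, 38) = -15
D (Black): min(-9, -10) = -10
B (Chance): 3/4·-15 + 1/4·-10 = -13.75
F (Chance): 3/4·20 + 1/4·-39 = 5.25
G (Black): min(-26, -31) = -31
E (White): max(5.25, -31) = 5.25
Root (Black): min(-13.75, 5.25) = -13.75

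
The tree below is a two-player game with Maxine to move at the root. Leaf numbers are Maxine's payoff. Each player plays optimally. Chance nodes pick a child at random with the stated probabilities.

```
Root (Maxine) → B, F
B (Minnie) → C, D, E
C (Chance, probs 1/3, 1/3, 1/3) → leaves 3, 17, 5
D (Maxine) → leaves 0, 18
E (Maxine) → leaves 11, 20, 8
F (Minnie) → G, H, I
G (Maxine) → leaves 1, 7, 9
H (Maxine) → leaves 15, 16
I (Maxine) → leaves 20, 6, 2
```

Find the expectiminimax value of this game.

C (Chance): 1/3·3 + 1/3·17 + 1/3·5 = 8.33
D (Maxine): max(0, 18) = 18
E (Maxine): max(11, 20, 8) = 20
B (Minnie): min(8.33, 18, 20) = 8.33
G (Maxine): max(1, 7, 9) = 9
H (Maxine): max(15, 16) = 16
I (Maxine): max(20, 6, 2) = 20
F (Minnie): min(9, 16, 20) = 9
Root (Maxine): max(8.33, 9) = 9

9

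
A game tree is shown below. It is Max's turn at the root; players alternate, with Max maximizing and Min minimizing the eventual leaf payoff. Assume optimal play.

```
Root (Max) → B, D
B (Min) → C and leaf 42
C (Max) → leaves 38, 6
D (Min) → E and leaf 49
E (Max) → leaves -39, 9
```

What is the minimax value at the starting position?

C (Max): max(38, 6) = 38
B (Min): min(38, 42) = 38
E (Max): max(-39, 9) = 9
D (Min): min(9, 49) = 9
Root (Max): max(38, 9) = 38

38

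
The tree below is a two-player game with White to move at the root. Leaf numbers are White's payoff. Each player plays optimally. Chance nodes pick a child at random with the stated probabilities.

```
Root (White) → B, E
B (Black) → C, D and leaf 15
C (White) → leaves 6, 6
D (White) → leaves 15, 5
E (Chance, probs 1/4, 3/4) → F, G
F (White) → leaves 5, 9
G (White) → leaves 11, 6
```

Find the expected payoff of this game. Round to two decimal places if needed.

C (White): max(6, 6) = 6
D (White): max(15, 5) = 15
B (Black): min(6, 15, 15) = 6
F (White): max(5, 9) = 9
G (White): max(11, 6) = 11
E (Chance): 1/4·9 + 3/4·11 = 10.5
Root (White): max(6, 10.5) = 10.5

10.5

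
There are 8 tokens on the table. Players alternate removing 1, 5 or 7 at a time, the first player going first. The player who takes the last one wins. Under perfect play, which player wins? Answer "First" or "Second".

Compute winning (W) and losing (L) positions by backward induction:
i:   0  1  2  3  4  5  6  7  8
     L  W  L  W  L  W  L  W  L
Position 8 is L, so the second player wins.

Second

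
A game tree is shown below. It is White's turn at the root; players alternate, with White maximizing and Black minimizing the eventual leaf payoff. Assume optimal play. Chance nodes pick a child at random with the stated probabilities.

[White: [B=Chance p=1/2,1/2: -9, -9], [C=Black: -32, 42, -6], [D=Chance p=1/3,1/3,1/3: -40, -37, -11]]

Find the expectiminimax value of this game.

B (Chance): 1/2·-9 + 1/2·-9 = -9
C (Black): min(-32, 42, -6) = -32
D (Chance): 1/3·-40 + 1/3·-37 + 1/3·-11 = -29.33
Root (White): max(-9, -32, -29.33) = -9

-9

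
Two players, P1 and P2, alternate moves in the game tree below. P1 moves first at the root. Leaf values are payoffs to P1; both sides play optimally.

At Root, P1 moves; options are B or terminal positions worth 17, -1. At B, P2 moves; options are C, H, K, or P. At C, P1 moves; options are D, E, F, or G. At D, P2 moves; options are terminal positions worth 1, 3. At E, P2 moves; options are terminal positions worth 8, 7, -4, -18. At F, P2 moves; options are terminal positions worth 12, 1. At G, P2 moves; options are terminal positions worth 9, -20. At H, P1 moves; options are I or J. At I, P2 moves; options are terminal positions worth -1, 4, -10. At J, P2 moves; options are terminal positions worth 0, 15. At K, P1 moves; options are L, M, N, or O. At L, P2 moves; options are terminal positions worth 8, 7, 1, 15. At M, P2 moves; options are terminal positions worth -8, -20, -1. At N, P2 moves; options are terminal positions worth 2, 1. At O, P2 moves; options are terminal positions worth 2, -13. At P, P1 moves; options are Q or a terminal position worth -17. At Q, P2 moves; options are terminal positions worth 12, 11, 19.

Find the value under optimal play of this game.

17

D (P2): min(1, 3) = 1
E (P2): min(8, 7, -4, -18) = -18
F (P2): min(12, 1) = 1
G (P2): min(9, -20) = -20
C (P1): max(1, -18, 1, -20) = 1
I (P2): min(-1, 4, -10) = -10
J (P2): min(0, 15) = 0
H (P1): max(-10, 0) = 0
L (P2): min(8, 7, 1, 15) = 1
M (P2): min(-8, -20, -1) = -20
N (P2): min(2, 1) = 1
O (P2): min(2, -13) = -13
K (P1): max(1, -20, 1, -13) = 1
Q (P2): min(12, 11, 19) = 11
P (P1): max(11, -17) = 11
B (P2): min(1, 0, 1, 11) = 0
Root (P1): max(0, 17, -1) = 17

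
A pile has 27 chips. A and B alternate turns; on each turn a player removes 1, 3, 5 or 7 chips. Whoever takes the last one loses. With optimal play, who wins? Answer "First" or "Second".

Second

i:   0  1  2  3  4  5  6  7  8  9 10 11 12 13 14 15 16 17 18 19 20 21 22 23 24 25 26 27
     W  L  W  L  W  L  W  L  W  L  W  L  W  L  W  L  W  L  W  L  W  L  W  L  W  L  W  L
Position 27 is L, so the second player wins.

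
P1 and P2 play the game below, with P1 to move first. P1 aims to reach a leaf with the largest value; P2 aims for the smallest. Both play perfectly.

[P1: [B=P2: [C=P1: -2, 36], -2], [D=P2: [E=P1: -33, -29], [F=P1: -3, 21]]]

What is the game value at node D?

E: max(-33, -29) = -29
F: max(-3, 21) = 21
D: min(-29, 21) = -29

-29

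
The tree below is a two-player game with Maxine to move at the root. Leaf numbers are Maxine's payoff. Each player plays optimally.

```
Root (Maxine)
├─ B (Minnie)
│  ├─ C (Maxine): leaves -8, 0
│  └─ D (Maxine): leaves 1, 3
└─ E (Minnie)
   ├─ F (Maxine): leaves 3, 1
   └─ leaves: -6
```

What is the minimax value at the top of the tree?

C (Maxine): max(-8, 0) = 0
D (Maxine): max(1, 3) = 3
B (Minnie): min(0, 3) = 0
F (Maxine): max(3, 1) = 3
E (Minnie): min(3, -6) = -6
Root (Maxine): max(0, -6) = 0

0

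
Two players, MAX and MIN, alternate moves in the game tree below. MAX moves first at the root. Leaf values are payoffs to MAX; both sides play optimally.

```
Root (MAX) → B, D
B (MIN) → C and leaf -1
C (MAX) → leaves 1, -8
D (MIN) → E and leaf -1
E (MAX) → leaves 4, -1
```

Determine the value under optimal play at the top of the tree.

-1

C (MAX): max(1, -8) = 1
B (MIN): min(1, -1) = -1
E (MAX): max(4, -1) = 4
D (MIN): min(4, -1) = -1
Root (MAX): max(-1, -1) = -1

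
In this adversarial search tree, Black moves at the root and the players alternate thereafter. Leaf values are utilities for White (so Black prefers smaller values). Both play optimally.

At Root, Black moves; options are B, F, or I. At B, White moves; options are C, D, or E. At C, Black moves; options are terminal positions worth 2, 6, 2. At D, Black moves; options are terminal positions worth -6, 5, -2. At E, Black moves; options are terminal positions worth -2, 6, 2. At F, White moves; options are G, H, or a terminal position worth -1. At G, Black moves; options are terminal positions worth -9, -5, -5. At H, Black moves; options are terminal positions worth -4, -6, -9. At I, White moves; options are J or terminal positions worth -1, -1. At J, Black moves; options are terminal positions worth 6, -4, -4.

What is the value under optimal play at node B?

C: min(2, 6, 2) = 2
D: min(-6, 5, -2) = -6
E: min(-2, 6, 2) = -2
B: max(2, -6, -2) = 2

2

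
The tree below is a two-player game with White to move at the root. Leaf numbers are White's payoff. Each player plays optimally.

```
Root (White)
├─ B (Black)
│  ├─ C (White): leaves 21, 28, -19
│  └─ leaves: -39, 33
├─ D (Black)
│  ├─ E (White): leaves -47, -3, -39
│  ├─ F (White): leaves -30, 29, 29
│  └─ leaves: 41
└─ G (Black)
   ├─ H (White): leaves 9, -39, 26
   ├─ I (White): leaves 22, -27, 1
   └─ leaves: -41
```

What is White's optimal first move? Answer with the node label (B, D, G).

C (White): max(21, 28, -19) = 28
B (Black): min(28, -39, 33) = -39
E (White): max(-47, -3, -39) = -3
F (White): max(-30, 29, 29) = 29
D (Black): min(-3, 29, 41) = -3
H (White): max(9, -39, 26) = 26
I (White): max(22, -27, 1) = 22
G (Black): min(26, 22, -41) = -41
Root (White): max(-39, -3, -41) = -3
White picks the child with the highest value: D (value -3).

D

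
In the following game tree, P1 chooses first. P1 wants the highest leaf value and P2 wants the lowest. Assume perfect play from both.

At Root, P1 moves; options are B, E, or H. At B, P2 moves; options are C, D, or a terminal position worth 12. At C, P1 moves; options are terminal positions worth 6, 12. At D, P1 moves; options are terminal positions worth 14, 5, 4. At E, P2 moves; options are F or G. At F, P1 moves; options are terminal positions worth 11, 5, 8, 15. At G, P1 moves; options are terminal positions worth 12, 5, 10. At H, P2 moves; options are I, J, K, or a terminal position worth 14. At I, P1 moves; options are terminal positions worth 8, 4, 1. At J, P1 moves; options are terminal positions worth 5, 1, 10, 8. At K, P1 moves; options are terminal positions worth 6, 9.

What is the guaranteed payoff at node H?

I: max(8, 4, 1) = 8
J: max(5, 1, 10, 8) = 10
K: max(6, 9) = 9
H: min(8, 10, 9, 14) = 8

8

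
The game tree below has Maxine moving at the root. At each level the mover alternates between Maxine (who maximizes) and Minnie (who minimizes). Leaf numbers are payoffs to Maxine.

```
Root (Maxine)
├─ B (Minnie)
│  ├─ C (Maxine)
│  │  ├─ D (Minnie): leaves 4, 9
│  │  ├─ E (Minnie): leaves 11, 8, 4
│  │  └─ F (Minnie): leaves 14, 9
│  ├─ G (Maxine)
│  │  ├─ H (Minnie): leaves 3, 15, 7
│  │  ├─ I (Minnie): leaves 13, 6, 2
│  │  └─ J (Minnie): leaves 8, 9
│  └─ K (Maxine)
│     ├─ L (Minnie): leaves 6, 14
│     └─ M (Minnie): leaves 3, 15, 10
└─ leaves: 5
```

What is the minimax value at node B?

6

D: min(4, 9) = 4
E: min(11, 8, 4) = 4
F: min(14, 9) = 9
C: max(4, 4, 9) = 9
H: min(3, 15, 7) = 3
I: min(13, 6, 2) = 2
J: min(8, 9) = 8
G: max(3, 2, 8) = 8
L: min(6, 14) = 6
M: min(3, 15, 10) = 3
K: max(6, 3) = 6
B: min(9, 8, 6) = 6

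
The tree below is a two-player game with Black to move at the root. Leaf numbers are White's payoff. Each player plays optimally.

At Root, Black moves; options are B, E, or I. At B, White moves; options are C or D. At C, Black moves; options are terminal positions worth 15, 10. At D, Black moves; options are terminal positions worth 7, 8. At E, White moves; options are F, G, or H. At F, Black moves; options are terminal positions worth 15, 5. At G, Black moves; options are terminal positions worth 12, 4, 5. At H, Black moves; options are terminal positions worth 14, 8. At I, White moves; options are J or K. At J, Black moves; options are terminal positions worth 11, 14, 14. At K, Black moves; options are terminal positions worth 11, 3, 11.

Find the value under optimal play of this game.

C (Black): min(15, 10) = 10
D (Black): min(7, 8) = 7
B (White): max(10, 7) = 10
F (Black): min(15, 5) = 5
G (Black): min(12, 4, 5) = 4
H (Black): min(14, 8) = 8
E (White): max(5, 4, 8) = 8
J (Black): min(11, 14, 14) = 11
K (Black): min(11, 3, 11) = 3
I (White): max(11, 3) = 11
Root (Black): min(10, 8, 11) = 8

8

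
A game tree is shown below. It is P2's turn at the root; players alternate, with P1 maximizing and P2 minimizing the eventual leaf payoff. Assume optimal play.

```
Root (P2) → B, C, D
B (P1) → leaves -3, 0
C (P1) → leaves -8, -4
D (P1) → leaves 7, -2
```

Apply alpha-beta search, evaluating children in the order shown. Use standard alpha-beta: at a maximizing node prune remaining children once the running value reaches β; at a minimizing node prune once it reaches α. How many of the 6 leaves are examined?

B [α=-∞,β=+∞]: v=0
C [α=-∞,β=0]: v=-4
D [α=-∞,β=-4]: v=7 after child 1 ≥ β → β-cutoff, skip 1
Root [α=-∞,β=+∞]: v=-4
Leaves evaluated: 5 of 6.

5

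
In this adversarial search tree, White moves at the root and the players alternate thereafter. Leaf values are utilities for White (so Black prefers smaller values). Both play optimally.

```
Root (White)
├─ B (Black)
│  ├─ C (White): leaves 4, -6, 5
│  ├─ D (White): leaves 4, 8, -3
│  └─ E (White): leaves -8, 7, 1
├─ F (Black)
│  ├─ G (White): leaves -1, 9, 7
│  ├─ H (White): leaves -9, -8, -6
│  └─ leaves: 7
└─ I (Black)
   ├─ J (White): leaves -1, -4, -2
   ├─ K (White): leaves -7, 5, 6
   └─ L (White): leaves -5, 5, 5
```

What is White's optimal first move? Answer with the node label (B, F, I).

C (White): max(4, -6, 5) = 5
D (White): max(4, 8, -3) = 8
E (White): max(-8, 7, 1) = 7
B (Black): min(5, 8, 7) = 5
G (White): max(-1, 9, 7) = 9
H (White): max(-9, -8, -6) = -6
F (Black): min(9, -6, 7) = -6
J (White): max(-1, -4, -2) = -1
K (White): max(-7, 5, 6) = 6
L (White): max(-5, 5, 5) = 5
I (Black): min(-1, 6, 5) = -1
Root (White): max(5, -6, -1) = 5
White picks the child with the highest value: B (value 5).

B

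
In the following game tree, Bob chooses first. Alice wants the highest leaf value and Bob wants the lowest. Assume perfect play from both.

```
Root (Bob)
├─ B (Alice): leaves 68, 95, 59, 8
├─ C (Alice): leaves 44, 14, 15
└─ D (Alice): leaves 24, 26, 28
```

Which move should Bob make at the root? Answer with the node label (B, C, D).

B (Alice): max(68, 95, 59, 8) = 95
C (Alice): max(44, 14, 15) = 44
D (Alice): max(24, 26, 28) = 28
Root (Bob): min(95, 44, 28) = 28
Bob picks the child with the lowest value: D (value 28).

D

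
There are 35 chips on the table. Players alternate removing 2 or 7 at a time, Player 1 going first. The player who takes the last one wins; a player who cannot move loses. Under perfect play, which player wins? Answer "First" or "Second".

First

W/L table (W = player to move can force a win):
i:   0  1  2  3  4  5  6  7  8  9 10 11 12 13 14 15 16 17 18 19 20 21 22 23 24 25 26 27 28 29 30 31 32 33 34 35
     L  L  W  W  L  L  W  W  W  L  L  W  W  L  L  W  W  W  L  L  W  W  L  L  W  W  W  L  L  W  W  L  L  W  W  W
Position 35 is W, so the first player wins.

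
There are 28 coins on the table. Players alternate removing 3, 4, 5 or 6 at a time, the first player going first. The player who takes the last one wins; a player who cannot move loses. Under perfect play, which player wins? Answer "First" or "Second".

W/L table (W = player to move can force a win):
i:   0  1  2  3  4  5  6  7  8  9 10 11 12 13 14 15 16 17 18 19 20 21 22 23 24 25 26 27 28
     L  L  L  W  W  W  W  W  W  L  L  L  W  W  W  W  W  W  L  L  L  W  W  W  W  W  W  L  L
Position 28 is L, so the second player wins.

Second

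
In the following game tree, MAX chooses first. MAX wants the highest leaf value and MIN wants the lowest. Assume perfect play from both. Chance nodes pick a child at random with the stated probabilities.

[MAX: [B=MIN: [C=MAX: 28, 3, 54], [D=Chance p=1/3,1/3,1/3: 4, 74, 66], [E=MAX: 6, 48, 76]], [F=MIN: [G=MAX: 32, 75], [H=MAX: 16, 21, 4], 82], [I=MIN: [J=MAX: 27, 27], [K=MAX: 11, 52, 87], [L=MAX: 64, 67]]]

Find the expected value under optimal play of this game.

C (MAX): max(28, 3, 54) = 54
D (Chance): 1/3·4 + 1/3·74 + 1/3·66 = 48
E (MAX): max(6, 48, 76) = 76
B (MIN): min(54, 48, 76) = 48
G (MAX): max(32, 75) = 75
H (MAX): max(16, 21, 4) = 21
F (MIN): min(75, 21, 82) = 21
J (MAX): max(27, 27) = 27
K (MAX): max(11, 52, 87) = 87
L (MAX): max(64, 67) = 67
I (MIN): min(27, 87, 67) = 27
Root (MAX): max(48, 21, 27) = 48

48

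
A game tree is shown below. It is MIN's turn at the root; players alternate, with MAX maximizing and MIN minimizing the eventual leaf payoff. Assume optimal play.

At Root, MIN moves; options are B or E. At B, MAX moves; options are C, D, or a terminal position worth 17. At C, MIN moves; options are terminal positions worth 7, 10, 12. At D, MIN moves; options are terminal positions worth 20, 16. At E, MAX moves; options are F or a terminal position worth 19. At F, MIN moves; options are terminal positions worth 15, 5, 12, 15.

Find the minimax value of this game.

C (MIN): min(7, 10, 12) = 7
D (MIN): min(20, 16) = 16
B (MAX): max(7, 16, 17) = 17
F (MIN): min(15, 5, 12, 15) = 5
E (MAX): max(5, 19) = 19
Root (MIN): min(17, 19) = 17

17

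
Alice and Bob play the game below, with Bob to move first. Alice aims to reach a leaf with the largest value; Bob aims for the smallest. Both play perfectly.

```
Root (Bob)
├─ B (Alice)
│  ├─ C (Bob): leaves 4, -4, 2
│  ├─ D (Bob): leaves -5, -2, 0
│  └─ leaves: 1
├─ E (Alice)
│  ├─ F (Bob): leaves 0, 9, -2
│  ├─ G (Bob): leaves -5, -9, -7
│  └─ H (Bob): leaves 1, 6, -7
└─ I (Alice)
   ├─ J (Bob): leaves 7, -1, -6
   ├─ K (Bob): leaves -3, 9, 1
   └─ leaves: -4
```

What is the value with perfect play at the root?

-3

C (Bob): min(4, -4, 2) = -4
D (Bob): min(-5, -2, 0) = -5
B (Alice): max(-4, -5, 1) = 1
F (Bob): min(0, 9, -2) = -2
G (Bob): min(-5, -9, -7) = -9
H (Bob): min(1, 6, -7) = -7
E (Alice): max(-2, -9, -7) = -2
J (Bob): min(7, -1, -6) = -6
K (Bob): min(-3, 9, 1) = -3
I (Alice): max(-6, -3, -4) = -3
Root (Bob): min(1, -2, -3) = -3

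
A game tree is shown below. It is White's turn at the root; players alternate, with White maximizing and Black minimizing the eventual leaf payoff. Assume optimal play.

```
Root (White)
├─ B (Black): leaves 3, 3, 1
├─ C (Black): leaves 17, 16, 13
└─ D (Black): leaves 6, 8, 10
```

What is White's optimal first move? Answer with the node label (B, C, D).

C

B (Black): min(3, 3, 1) = 1
C (Black): min(17, 16, 13) = 13
D (Black): min(6, 8, 10) = 6
Root (White): max(1, 13, 6) = 13
White picks the child with the highest value: C (value 13).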